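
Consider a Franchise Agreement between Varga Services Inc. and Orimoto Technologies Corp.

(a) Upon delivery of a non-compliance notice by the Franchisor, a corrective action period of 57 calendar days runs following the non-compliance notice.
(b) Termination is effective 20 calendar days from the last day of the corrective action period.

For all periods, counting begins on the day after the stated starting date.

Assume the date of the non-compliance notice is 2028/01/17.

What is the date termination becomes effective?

2028/04/03

The last day of the corrective action period: 2028/01/17 + 57 days = 2028/03/14.
The date termination becomes effective: 20 calendar days after 2028/03/14 is 2028/04/03.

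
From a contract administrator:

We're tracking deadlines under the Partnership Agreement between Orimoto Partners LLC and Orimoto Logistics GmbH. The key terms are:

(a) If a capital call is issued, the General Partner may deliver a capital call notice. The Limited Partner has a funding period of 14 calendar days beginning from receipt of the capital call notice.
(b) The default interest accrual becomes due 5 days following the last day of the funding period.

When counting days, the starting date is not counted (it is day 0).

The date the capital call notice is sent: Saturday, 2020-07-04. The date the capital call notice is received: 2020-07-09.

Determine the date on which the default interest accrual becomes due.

2020-07-28

The last day of the funding period: 14 calendar days after 2020-07-09 is 2020-07-23.
The date on which the default interest accrual becomes due: 5 calendar days after 2020-07-23 is 2020-07-28.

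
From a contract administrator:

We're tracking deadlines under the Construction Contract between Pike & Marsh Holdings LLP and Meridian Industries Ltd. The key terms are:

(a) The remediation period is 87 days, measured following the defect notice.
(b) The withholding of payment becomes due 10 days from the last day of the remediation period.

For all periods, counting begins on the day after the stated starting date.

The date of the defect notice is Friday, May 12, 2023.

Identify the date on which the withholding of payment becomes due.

The last day of the remediation period: May 12, 2023 + 87 days = August 7, 2023.
The date on which the withholding of payment becomes due: August 7, 2023 + 10 days = August 17, 2023.

August 17, 2023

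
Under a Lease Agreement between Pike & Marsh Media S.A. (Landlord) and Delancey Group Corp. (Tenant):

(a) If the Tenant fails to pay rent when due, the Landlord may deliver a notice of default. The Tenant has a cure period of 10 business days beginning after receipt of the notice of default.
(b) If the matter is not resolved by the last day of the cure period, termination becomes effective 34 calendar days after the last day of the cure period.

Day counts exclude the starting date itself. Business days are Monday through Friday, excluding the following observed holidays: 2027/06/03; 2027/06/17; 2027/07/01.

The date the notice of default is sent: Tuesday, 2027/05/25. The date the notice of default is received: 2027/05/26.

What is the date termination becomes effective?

The last day of the cure period: counting 10 business days from Wednesday, 2027/05/26 (May 27, May 28, May 31, Jun 1, Jun 2, Jun 4, Jun 7, Jun 8, Jun 9, Jun 10, skipping weekends and the listed holiday on Jun 3) reaches Thursday, 2027/06/10.
Adding 34 calendar days to 2027/06/10 gives 2027/07/14, which is the date termination becomes effective.

2027/07/14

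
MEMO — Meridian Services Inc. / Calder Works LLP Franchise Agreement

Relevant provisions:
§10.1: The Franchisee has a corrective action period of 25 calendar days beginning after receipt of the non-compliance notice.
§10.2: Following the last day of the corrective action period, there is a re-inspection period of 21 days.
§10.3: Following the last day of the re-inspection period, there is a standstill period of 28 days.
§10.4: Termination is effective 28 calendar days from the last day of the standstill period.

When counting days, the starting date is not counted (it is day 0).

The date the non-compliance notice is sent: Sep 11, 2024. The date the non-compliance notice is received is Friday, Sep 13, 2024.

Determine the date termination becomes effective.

Adding 25 calendar days to Sep 13, 2024 gives Oct 8, 2024, which is the last day of the corrective action period.
The last day of the re-inspection period: Oct 8, 2024 + 21 days = Oct 29, 2024.
The last day of the standstill period: 28 calendar days after Oct 29, 2024 is Nov 26, 2024.
Adding 28 calendar days to Nov 26, 2024 gives Dec 24, 2024, which is the date termination becomes effective.

Dec 24, 2024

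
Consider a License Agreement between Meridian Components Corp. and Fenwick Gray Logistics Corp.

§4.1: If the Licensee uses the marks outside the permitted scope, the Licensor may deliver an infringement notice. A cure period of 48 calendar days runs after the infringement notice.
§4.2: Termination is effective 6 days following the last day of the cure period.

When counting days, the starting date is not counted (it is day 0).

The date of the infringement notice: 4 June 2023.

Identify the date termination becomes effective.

Adding 48 calendar days to 4 June 2023 gives 22 July 2023, which is the last day of the cure period.
The date termination becomes effective: 22 July 2023 + 6 days = 28 July 2023.

28 July 2023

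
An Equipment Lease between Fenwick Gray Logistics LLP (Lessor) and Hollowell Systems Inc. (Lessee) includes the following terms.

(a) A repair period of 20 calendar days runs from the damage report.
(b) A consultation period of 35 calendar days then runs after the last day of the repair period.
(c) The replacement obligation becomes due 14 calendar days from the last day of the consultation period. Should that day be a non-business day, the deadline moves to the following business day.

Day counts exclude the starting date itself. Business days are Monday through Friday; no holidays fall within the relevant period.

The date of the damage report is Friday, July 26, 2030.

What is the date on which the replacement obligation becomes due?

Adding 20 calendar days to July 26, 2030 gives August 15, 2030, which is the last day of the repair period.
The last day of the consultation period: 35 calendar days after August 15, 2030 is September 19, 2030.
The date on which the replacement obligation becomes due: 14 calendar days after September 19, 2030 is October 3, 2030. October 3, 2030 is a Thursday, so no roll-forward applies.

October 3, 2030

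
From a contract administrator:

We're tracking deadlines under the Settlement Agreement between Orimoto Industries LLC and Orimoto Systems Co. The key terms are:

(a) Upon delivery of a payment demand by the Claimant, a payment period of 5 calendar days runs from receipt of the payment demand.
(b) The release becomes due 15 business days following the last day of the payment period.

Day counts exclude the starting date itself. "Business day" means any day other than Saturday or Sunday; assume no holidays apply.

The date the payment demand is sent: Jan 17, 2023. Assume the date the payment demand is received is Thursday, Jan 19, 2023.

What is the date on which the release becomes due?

The last day of the payment period: 5 calendar days after Jan 19, 2023 is Jan 24, 2023.
The date on which the release becomes due: counting 15 business days from Tuesday, Jan 24, 2023 (Jan 25, Jan 26, Jan 27, Jan 30, …, Feb 10, Feb 13, Feb 14, skipping weekends) reaches Tuesday, Feb 14, 2023.

Feb 14, 2023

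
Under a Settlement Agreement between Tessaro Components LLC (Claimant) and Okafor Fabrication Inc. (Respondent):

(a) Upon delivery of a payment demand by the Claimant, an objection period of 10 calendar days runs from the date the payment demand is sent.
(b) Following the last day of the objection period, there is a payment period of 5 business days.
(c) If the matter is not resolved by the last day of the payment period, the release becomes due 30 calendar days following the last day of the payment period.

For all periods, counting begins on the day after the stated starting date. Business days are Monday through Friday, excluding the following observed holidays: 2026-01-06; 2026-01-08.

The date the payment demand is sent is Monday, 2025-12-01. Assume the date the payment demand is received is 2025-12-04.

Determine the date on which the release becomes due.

2026-01-17

Adding 10 calendar days to 2025-12-01 gives 2025-12-11, which is the last day of the objection period.
The last day of the payment period: counting 5 business days from Thursday, 2025-12-11 (Dec 12, Dec 15, Dec 16, Dec 17, Dec 18, skipping weekends) reaches Thursday, 2025-12-18.
The date on which the release becomes due: 2025-12-18 + 30 days = 2026-01-17.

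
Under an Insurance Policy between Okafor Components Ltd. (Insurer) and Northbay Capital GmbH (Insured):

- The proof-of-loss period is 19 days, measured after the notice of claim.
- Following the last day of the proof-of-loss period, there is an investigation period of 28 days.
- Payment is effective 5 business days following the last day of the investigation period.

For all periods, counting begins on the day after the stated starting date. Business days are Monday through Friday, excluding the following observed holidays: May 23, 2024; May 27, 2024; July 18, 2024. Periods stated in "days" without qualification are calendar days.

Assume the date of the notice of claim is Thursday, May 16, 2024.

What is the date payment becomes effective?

July 9, 2024

Adding 19 calendar days to May 16, 2024 gives June 4, 2024, which is the last day of the proof-of-loss period.
The last day of the investigation period: June 4, 2024 + 28 days = July 2, 2024.
The date payment becomes effective: 5 business days after Tuesday, July 2, 2024, skipping weekends — Jul 3, Jul 4, Jul 5, Jul 8, Jul 9 — lands on Tuesday, July 9, 2024.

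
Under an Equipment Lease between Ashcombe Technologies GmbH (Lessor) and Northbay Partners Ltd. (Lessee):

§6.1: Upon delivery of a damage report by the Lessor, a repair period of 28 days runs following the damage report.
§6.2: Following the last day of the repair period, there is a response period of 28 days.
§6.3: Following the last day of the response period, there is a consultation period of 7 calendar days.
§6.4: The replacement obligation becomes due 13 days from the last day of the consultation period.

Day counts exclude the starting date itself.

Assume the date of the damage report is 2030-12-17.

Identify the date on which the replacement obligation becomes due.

Adding 28 calendar days to 2030-12-17 gives 2031-01-14, which is the last day of the repair period.
The last day of the response period: 2031-01-14 + 28 days = 2031-02-11.
The last day of the consultation period: 7 calendar days after 2031-02-11 is 2031-02-18.
Adding 13 calendar days to 2031-02-18 gives 2031-03-03, which is the date on which the replacement obligation becomes due.

2031-03-03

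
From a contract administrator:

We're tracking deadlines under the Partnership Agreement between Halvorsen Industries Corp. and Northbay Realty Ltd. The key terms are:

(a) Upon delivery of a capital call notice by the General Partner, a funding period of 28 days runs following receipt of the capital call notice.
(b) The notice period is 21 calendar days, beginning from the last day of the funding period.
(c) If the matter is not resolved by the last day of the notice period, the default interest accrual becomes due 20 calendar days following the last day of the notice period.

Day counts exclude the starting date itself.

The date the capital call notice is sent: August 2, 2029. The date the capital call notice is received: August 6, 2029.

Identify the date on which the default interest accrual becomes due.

October 14, 2029

The last day of the funding period: 28 calendar days after August 6, 2029 is September 3, 2029.
The last day of the notice period: 21 calendar days after September 3, 2029 is September 24, 2029.
The date on which the default interest accrual becomes due: 20 calendar days after September 24, 2029 is October 14, 2029.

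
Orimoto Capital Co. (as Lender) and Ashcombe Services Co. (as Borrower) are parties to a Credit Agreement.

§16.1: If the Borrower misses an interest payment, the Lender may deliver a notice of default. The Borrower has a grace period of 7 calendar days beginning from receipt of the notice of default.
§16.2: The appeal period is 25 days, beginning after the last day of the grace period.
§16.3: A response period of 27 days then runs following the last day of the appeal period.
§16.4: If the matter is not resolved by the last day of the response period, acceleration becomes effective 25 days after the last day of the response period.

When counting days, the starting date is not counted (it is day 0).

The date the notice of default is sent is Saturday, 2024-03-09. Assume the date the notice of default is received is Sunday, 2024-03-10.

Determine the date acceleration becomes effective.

2024-06-02

Adding 7 calendar days to 2024-03-10 gives 2024-03-17, which is the last day of the grace period.
The last day of the appeal period: 2024-03-17 + 25 days = 2024-04-11.
Adding 27 calendar days to 2024-04-11 gives 2024-05-08, which is the last day of the response period.
The date acceleration becomes effective: 25 calendar days after 2024-05-08 is 2024-06-02.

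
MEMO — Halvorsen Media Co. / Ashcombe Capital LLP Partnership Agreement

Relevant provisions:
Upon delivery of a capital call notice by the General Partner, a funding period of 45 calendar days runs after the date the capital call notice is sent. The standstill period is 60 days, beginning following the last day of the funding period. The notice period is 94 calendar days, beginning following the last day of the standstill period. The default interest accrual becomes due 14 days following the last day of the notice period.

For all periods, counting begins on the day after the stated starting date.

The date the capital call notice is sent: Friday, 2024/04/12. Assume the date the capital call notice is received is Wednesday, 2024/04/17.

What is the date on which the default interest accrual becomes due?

The last day of the funding period: 45 calendar days after 2024/04/12 is 2024/05/27.
Adding 60 calendar days to 2024/05/27 gives 2024/07/26, which is the last day of the standstill period.
The last day of the notice period: 2024/07/26 + 94 days = 2024/10/28.
The date on which the default interest accrual becomes due: 2024/10/28 + 14 days = 2024/11/11.

2024/11/11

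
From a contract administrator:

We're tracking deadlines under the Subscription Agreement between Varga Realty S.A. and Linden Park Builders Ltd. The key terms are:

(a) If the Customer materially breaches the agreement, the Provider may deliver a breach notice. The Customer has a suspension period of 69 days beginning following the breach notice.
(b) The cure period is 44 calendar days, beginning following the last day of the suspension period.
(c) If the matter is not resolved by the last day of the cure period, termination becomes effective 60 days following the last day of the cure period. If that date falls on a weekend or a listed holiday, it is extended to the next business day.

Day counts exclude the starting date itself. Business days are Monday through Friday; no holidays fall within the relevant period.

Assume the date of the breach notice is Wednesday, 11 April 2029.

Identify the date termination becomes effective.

1 October 2029

The last day of the suspension period: 11 April 2029 + 69 days = 19 June 2029.
Adding 44 calendar days to 19 June 2029 gives 2 August 2029, which is the last day of the cure period.
Adding 60 calendar days to 2 August 2029 gives 1 October 2029, which is the date termination becomes effective. 1 October 2029 is a Monday, so no roll-forward applies.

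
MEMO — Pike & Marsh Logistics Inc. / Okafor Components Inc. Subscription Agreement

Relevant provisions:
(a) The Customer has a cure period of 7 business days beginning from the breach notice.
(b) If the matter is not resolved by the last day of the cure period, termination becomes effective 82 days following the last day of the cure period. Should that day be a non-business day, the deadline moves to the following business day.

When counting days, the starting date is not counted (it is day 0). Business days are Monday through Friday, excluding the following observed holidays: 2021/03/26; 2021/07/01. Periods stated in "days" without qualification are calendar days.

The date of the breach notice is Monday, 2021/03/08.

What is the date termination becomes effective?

2021/06/07

The last day of the cure period: counting 7 business days from Monday, 2021/03/08 (Mar 9, Mar 10, Mar 11, Mar 12, Mar 15, Mar 16, Mar 17, skipping weekends) reaches Wednesday, 2021/03/17.
The date termination becomes effective: 2021/03/17 + 82 days = 2021/06/07. 2021/06/07 is a Monday and is not a listed holiday, so no roll-forward applies.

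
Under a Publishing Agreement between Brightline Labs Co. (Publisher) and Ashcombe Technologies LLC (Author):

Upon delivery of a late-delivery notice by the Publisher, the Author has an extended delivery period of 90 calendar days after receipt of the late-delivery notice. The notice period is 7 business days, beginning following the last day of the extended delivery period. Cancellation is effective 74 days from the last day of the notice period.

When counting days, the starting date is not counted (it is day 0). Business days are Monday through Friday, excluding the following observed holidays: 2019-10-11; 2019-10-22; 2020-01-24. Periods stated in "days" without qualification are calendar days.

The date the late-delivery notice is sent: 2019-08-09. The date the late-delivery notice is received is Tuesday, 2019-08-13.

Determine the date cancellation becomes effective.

2020-02-02

Adding 90 calendar days to 2019-08-13 gives 2019-11-11, which is the last day of the extended delivery period.
The last day of the notice period: counting 7 business days from Monday, 2019-11-11 (Nov 12, Nov 13, Nov 14, Nov 15, Nov 18, Nov 19, Nov 20, skipping weekends) reaches Wednesday, 2019-11-20.
The date cancellation becomes effective: 2019-11-20 + 74 days = 2020-02-02.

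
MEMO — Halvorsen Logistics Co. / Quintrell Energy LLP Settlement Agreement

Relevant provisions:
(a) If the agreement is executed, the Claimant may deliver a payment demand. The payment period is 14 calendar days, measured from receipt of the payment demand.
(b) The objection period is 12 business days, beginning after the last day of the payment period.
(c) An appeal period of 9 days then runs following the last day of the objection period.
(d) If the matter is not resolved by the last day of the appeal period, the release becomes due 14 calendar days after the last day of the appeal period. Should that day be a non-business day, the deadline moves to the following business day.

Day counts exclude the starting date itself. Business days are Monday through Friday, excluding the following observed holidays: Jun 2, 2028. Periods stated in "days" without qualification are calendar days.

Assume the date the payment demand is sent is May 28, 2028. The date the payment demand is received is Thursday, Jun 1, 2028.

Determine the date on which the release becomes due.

Jul 26, 2028

The last day of the payment period: 14 calendar days after Jun 1, 2028 is Jun 15, 2028.
The last day of the objection period: counting 12 business days from Thursday, Jun 15, 2028 (Jun 16, Jun 19, Jun 20, Jun 21, …, Jun 29, Jun 30, Jul 3, skipping weekends) reaches Monday, Jul 3, 2028.
Adding 9 calendar days to Jul 3, 2028 gives Jul 12, 2028, which is the last day of the appeal period.
The date on which the release becomes due: 14 calendar days after Jul 12, 2028 is Jul 26, 2028. Jul 26, 2028 is a Wednesday and is not a listed holiday, so no roll-forward applies.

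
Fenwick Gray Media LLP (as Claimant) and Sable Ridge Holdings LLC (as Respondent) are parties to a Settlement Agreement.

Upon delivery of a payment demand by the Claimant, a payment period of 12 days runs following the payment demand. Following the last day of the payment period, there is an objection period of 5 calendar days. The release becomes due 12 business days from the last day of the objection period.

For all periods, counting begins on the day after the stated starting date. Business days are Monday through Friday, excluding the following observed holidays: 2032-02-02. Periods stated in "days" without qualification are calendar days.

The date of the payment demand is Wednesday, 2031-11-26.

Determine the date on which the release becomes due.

Adding 12 calendar days to 2031-11-26 gives 2031-12-08, which is the last day of the payment period.
The last day of the objection period: 5 calendar days after 2031-12-08 is 2031-12-13.
From Saturday, 2031-12-13, 12 business days (Dec 15, Dec 16, Dec 17, Dec 18, …, Dec 26, Dec 29, Dec 30, skipping weekends) brings us to Tuesday, 2031-12-30, which is the date on which the release becomes due.

2031-12-30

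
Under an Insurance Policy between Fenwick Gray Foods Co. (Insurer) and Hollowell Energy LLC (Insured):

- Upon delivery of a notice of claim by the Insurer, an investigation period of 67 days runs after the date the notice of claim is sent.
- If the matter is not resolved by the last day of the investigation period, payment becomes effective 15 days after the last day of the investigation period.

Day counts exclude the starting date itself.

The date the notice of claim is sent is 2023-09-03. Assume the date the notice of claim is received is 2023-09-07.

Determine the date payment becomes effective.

2023-11-24

The last day of the investigation period: 67 calendar days after 2023-09-03 is 2023-11-09.
The date payment becomes effective: 2023-11-09 + 15 days = 2023-11-24.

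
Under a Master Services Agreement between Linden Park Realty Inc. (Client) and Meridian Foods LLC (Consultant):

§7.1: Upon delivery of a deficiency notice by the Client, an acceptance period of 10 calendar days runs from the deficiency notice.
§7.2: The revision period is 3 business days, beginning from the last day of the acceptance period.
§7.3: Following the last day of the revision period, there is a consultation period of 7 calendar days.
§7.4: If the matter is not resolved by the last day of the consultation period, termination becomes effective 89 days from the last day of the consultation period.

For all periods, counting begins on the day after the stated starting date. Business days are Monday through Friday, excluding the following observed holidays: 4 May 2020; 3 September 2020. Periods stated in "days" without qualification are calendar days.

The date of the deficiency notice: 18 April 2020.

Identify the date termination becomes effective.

5 August 2020

The last day of the acceptance period: 10 calendar days after 18 April 2020 is 28 April 2020.
The last day of the revision period: 3 business days after Tuesday, 28 April 2020, skipping weekends — Apr 29, Apr 30, May 1 — lands on Friday, 1 May 2020.
The last day of the consultation period: 1 May 2020 + 7 days = 8 May 2020.
Adding 89 calendar days to 8 May 2020 gives 5 August 2020, which is the date termination becomes effective.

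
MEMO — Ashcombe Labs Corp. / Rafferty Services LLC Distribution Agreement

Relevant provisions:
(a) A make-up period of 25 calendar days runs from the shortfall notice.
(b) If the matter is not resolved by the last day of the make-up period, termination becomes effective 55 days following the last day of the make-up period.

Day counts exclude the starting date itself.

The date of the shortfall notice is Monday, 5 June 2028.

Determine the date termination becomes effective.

Adding 25 calendar days to 5 June 2028 gives 30 June 2028, which is the last day of the make-up period.
The date termination becomes effective: 55 calendar days after 30 June 2028 is 24 August 2028.

24 August 2028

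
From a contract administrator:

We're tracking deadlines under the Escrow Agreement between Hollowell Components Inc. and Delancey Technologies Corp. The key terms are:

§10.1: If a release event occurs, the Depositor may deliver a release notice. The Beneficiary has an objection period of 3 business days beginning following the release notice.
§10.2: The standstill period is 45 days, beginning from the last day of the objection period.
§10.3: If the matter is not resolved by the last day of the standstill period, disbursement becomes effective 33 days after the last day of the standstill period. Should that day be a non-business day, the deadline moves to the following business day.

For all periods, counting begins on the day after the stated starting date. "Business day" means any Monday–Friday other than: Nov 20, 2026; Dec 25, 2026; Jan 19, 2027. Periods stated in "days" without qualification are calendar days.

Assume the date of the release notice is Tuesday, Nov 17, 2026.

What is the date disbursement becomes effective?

Feb 9, 2027

The last day of the objection period: counting 3 business days from Tuesday, Nov 17, 2026 (Nov 18, Nov 19, Nov 23, skipping weekends and the listed holiday on Nov 20) reaches Monday, Nov 23, 2026.
Adding 45 calendar days to Nov 23, 2026 gives Jan 7, 2027, which is the last day of the standstill period.
The date disbursement becomes effective: 33 calendar days after Jan 7, 2027 is Feb 9, 2027. Feb 9, 2027 is a Tuesday and is not a listed holiday, so no roll-forward applies.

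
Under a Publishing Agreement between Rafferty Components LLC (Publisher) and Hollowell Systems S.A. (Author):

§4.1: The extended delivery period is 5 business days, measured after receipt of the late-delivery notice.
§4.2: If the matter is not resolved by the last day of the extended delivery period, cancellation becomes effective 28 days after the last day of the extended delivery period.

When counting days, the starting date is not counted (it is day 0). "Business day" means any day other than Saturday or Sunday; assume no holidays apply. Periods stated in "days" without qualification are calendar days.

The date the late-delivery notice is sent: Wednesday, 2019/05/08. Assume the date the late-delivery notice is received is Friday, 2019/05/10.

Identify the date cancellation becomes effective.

The last day of the extended delivery period: 5 business days after Friday, 2019/05/10, skipping weekends — May 13, May 14, May 15, May 16, May 17 — lands on Friday, 2019/05/17.
Adding 28 calendar days to 2019/05/17 gives 2019/06/14, which is the date cancellation becomes effective.

2019/06/14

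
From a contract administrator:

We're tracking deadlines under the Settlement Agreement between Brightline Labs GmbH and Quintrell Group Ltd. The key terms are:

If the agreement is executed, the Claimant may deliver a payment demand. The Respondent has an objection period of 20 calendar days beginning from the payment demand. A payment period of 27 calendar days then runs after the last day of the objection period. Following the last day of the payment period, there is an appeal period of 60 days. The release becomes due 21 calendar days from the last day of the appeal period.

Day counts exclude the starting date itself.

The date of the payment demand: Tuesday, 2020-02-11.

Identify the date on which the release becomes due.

Adding 20 calendar days to 2020-02-11 gives 2020-03-02, which is the last day of the objection period.
The last day of the payment period: 2020-03-02 + 27 days = 2020-03-29.
The last day of the appeal period: 2020-03-29 + 60 days = 2020-05-28.
The date on which the release becomes due: 2020-05-28 + 21 days = 2020-06-18.

2020-06-18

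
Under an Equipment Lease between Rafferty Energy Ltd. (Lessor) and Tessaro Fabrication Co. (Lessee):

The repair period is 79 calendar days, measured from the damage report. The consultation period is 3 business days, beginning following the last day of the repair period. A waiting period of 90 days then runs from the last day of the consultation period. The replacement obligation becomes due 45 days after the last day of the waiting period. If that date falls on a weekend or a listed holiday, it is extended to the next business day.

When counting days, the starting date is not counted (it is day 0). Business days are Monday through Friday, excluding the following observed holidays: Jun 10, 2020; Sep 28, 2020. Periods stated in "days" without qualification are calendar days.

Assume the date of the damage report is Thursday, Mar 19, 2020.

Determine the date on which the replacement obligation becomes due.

The last day of the repair period: Mar 19, 2020 + 79 days = Jun 6, 2020.
The last day of the consultation period: counting 3 business days from Saturday, Jun 6, 2020 (Jun 8, Jun 9, Jun 11, skipping weekends and the listed holiday on Jun 10) reaches Thursday, Jun 11, 2020.
Adding 90 calendar days to Jun 11, 2020 gives Sep 9, 2020, which is the last day of the waiting period.
Adding 45 calendar days to Sep 9, 2020 gives Oct 24, 2020, which is the date on which the replacement obligation becomes due. That falls on a Saturday, so it rolls to the next business day, Monday, Oct 26, 2020.

Oct 26, 2020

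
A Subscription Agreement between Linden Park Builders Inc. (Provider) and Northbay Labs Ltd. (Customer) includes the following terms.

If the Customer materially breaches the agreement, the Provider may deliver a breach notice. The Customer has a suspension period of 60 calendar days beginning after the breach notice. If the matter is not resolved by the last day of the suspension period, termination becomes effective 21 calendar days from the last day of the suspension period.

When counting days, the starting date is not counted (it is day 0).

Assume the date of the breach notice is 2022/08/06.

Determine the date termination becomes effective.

The last day of the suspension period: 60 calendar days after 2022/08/06 is 2022/10/05.
The date termination becomes effective: 2022/10/05 + 21 days = 2022/10/26.

2022/10/26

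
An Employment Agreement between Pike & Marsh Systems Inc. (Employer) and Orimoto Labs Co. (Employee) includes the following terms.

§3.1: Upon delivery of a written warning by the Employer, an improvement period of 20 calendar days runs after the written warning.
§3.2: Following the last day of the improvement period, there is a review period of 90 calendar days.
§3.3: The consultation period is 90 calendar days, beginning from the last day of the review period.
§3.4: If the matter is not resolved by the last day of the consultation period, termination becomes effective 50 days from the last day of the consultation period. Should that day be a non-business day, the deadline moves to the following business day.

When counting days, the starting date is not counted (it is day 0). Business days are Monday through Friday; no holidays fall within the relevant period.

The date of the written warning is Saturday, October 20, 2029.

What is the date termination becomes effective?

June 27, 2030

Adding 20 calendar days to October 20, 2029 gives November 9, 2029, which is the last day of the improvement period.
The last day of the review period: November 9, 2029 + 90 days = February 7, 2030.
The last day of the consultation period: 90 calendar days after February 7, 2030 is May 8, 2030.
The date termination becomes effective: 50 calendar days after May 8, 2030 is June 27, 2030. June 27, 2030 is a Thursday, so no roll-forward applies.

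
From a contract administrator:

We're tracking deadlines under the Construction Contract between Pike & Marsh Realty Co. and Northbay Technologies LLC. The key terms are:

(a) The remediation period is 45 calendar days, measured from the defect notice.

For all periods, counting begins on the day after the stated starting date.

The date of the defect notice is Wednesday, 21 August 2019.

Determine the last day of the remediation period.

5 October 2019

The last day of the remediation period: 21 August 2019 + 45 days = 5 October 2019.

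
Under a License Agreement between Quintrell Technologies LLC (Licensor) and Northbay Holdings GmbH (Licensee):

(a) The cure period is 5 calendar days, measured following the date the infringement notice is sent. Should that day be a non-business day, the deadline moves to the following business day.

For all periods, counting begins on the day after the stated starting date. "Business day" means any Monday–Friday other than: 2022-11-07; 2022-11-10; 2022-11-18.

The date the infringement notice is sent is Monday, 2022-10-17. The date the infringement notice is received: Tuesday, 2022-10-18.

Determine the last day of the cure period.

2022-10-24

Adding 5 calendar days to 2022-10-17 gives 2022-10-22, which is the last day of the cure period. That falls on a Saturday, so it rolls to the next business day, Monday, 2022-10-24.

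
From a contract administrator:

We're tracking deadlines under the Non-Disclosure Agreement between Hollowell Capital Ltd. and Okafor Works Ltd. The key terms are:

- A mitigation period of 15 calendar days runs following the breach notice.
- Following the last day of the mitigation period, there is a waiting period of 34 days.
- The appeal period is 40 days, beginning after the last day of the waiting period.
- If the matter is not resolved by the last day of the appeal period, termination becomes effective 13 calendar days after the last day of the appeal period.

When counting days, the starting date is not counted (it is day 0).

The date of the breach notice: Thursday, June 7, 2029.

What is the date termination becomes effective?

September 17, 2029

Adding 15 calendar days to June 7, 2029 gives June 22, 2029, which is the last day of the mitigation period.
The last day of the waiting period: June 22, 2029 + 34 days = July 26, 2029.
The last day of the appeal period: 40 calendar days after July 26, 2029 is September 4, 2029.
Adding 13 calendar days to September 4, 2029 gives September 17, 2029, which is the date termination becomes effective.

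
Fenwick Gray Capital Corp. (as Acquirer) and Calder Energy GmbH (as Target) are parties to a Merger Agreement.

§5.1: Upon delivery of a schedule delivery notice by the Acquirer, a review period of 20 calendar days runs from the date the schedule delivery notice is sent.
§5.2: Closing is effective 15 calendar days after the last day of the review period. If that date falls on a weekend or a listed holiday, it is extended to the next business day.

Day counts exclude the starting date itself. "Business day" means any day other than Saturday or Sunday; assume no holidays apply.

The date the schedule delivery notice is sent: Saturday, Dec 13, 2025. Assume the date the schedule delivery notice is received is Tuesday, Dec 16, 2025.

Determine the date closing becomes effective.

The last day of the review period: Dec 13, 2025 + 20 days = Jan 2, 2026.
The date closing becomes effective: 15 calendar days after Jan 2, 2026 is Jan 17, 2026. That falls on a Saturday, so it rolls to the next business day, Monday, Jan 19, 2026.

Jan 19, 2026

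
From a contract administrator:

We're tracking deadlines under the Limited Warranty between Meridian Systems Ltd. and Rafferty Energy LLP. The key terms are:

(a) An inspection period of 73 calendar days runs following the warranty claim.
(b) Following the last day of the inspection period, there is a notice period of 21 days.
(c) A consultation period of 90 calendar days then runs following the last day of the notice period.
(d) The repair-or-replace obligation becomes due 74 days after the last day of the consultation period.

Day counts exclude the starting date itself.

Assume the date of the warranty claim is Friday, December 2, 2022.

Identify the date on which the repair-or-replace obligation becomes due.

August 17, 2023

Adding 73 calendar days to December 2, 2022 gives February 13, 2023, which is the last day of the inspection period.
Adding 21 calendar days to February 13, 2023 gives March 6, 2023, which is the last day of the notice period.
The last day of the consultation period: 90 calendar days after March 6, 2023 is June 4, 2023.
Adding 74 calendar days to June 4, 2023 gives August 17, 2023, which is the date on which the repair-or-replace obligation becomes due.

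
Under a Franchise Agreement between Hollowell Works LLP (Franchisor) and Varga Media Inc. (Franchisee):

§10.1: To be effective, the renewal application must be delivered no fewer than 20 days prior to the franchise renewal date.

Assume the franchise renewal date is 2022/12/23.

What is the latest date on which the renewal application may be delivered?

Counting back 20 calendar days from 2022/12/23 gives 2022/12/03.

2022/12/03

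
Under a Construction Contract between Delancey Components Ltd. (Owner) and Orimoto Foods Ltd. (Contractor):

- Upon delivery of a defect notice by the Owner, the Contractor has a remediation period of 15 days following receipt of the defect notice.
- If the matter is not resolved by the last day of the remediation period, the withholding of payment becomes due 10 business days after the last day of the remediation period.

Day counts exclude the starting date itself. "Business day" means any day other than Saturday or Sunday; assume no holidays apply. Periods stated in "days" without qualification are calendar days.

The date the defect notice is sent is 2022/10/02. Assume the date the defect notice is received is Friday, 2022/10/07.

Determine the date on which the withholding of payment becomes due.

2022/11/04

Adding 15 calendar days to 2022/10/07 gives 2022/10/22, which is the last day of the remediation period.
The date on which the withholding of payment becomes due: counting 10 business days from Saturday, 2022/10/22 (Oct 24, Oct 25, Oct 26, Oct 27, Oct 28, Oct 31, Nov 1, Nov 2, Nov 3, Nov 4, skipping weekends) reaches Friday, 2022/11/04.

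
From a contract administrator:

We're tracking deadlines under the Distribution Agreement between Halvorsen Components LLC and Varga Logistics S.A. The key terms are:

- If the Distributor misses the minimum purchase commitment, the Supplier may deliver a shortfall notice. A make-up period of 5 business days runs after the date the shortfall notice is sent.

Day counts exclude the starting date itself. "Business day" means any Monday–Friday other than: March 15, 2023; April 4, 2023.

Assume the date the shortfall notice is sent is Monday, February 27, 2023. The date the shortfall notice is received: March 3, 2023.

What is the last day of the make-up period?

From Monday, February 27, 2023, 5 business days (Feb 28, Mar 1, Mar 2, Mar 3, Mar 6, skipping weekends) brings us to Monday, March 6, 2023, which is the last day of the make-up period.

March 6, 2023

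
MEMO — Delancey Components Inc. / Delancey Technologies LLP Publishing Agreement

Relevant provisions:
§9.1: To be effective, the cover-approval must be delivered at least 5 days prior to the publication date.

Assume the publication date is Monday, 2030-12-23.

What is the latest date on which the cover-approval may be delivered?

Counting back 5 calendar days from 2030-12-23 gives 2030-12-18.

2030-12-18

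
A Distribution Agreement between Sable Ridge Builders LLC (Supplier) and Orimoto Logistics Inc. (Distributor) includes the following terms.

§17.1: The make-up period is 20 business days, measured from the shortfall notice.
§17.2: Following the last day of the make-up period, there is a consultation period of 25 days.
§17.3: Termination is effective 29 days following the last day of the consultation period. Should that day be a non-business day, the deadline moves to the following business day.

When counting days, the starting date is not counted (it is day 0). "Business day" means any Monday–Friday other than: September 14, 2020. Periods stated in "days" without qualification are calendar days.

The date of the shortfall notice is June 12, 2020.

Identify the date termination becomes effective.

September 2, 2020

The last day of the make-up period: counting 20 business days from Friday, June 12, 2020 (Jun 15, Jun 16, Jun 17, Jun 18, …, Jul 8, Jul 9, Jul 10, skipping weekends) reaches Friday, July 10, 2020.
The last day of the consultation period: July 10, 2020 + 25 days = August 4, 2020.
The date termination becomes effective: 29 calendar days after August 4, 2020 is September 2, 2020. September 2, 2020 is a Wednesday and is not a listed holiday, so no roll-forward applies.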